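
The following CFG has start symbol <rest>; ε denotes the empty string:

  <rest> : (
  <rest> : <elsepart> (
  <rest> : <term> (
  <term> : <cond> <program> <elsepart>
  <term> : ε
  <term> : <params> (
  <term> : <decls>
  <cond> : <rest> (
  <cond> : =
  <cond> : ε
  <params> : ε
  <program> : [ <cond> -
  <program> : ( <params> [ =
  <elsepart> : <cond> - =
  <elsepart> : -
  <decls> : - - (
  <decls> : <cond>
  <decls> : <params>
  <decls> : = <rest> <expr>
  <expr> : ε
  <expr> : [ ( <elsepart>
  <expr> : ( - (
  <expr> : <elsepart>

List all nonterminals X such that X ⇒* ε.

Directly nullable (have an ε-production): <term>, <cond>, <params>, <expr>.
<decls> : <cond> with every symbol nullable, so <decls> is nullable.
No other nonterminal has a production whose RHS symbols are all nullable.

{ <cond>, <decls>, <expr>, <params>, <term> }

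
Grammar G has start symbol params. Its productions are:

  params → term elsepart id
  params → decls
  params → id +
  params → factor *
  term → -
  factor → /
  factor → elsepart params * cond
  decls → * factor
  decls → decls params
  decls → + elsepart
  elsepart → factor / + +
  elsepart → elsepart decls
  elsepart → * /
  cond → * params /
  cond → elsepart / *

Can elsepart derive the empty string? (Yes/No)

No nonterminal in this grammar is nullable.
No production of elsepart has an RHS whose symbols are all nullable, so elsepart is not nullable.

No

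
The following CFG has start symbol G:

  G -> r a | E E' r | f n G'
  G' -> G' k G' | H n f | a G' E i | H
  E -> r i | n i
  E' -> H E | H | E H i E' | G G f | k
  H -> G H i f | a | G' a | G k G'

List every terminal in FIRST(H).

{ a, f, n, r }

From H -> G H i f: add FIRST(G) = { f, n, r }.
H -> a contributes {a}.
From H -> G' a: add FIRST(G') = { a, f, n, r }.
From H -> G k G': add FIRST(G) = { f, n, r }.
Union: FIRST(H) = { a, f, n, r }.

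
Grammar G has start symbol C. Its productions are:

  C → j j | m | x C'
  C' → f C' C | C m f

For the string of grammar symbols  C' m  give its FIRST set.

Add FIRST(C') = { f, j, m, x }; C' is not nullable, stop.

{ f, j, m, x }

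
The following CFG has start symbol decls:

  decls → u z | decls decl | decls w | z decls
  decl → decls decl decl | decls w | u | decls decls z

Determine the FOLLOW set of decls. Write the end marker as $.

decls is the start symbol, so $ ∈ FOLLOW(decls).
In decls → decls decl: add FIRST(decl) = { u, z }.
In decls → decls w: add FIRST(w) = { w }.
In decls → z decls: decls is at the end, add FOLLOW(decls) = { $, u, w, z }.
In decl → decls decl decl: add FIRST(decl decl) = { u, z }.
In decl → decls w: add FIRST(w) = { w }.
In decl → decls decls z: add FIRST(decls z) = { u, z }.
In decl → decls decls z: add FIRST(z) = { z }.
Union: FOLLOW(decls) = { $, u, w, z }.

{ $, u, w, z }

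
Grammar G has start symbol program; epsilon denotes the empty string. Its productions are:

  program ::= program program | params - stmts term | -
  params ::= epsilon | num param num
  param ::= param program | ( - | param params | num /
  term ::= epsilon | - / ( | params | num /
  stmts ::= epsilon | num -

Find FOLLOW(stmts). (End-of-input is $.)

In program ::= params - stmts term: add FIRST(term)\{epsilon} = { -, num }.
  Since term is nullable, also add FOLLOW(program) = { $, -, num }.
Union: FOLLOW(stmts) = { $, -, num }.

{ $, -, num }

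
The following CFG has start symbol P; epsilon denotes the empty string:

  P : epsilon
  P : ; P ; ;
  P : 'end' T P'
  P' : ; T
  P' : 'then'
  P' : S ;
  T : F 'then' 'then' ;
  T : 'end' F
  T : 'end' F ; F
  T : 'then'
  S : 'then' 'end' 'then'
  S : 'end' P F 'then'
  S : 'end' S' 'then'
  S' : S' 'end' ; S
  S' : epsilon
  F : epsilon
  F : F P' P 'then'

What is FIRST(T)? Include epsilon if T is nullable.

{ 'end', 'then', ; }

From T : F 'then' 'then' ;: F nullable, take FIRST(F) ∪ {'then'} = { 'end', 'then', ; }.
T : 'end' F contributes {'end'}.
T : 'end' F ; F contributes {'end'}.
T : 'then' contributes {'then'}.
Union: FIRST(T) = { 'end', 'then', ; }.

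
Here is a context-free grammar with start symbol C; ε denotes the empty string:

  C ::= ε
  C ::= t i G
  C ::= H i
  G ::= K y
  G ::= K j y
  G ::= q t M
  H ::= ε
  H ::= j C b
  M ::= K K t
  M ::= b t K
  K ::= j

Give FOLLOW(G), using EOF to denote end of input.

{ EOF, b }

In C ::= t i G: G is at the end, add FOLLOW(C) = { EOF, b }.
Union: FOLLOW(G) = { EOF, b }.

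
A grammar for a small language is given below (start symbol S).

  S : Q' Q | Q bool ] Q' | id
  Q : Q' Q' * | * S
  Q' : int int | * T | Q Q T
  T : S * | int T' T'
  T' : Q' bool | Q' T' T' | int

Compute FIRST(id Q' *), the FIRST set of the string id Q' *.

{ id }

id is a terminal; add {id} and stop.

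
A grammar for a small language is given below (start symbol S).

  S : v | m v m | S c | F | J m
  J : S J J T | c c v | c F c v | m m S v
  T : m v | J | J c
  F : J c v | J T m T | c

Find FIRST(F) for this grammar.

{ c, m, v }

From F : J c v: add FIRST(J) = { c, m, v }.
From F : J T m T: add FIRST(J) = { c, m, v }.
F : c contributes {c}.
Union: FIRST(F) = { c, m, v }.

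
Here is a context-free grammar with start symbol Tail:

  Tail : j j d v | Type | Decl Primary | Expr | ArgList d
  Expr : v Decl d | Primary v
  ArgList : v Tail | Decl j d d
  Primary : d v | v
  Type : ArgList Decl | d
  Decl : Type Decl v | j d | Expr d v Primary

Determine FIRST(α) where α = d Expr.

{ d }

d is a terminal; add {d} and stop.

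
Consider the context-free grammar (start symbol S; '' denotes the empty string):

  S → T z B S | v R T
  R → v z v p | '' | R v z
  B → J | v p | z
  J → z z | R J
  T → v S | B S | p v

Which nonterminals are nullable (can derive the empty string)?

Directly nullable (have an ''-production): R.
No other nonterminal has a production whose RHS symbols are all nullable.

{ R }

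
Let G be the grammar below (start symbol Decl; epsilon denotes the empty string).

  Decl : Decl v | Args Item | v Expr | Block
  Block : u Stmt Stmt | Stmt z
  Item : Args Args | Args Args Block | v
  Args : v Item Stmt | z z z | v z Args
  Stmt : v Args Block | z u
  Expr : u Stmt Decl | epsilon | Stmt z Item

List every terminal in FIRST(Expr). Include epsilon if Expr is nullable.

Expr : u Stmt Decl contributes {u}.
Expr : epsilon contributes epsilon.
From Expr : Stmt z Item: add FIRST(Stmt) = { v, z }.
Union: FIRST(Expr) = { u, v, z, epsilon }.

{ u, v, z, epsilon }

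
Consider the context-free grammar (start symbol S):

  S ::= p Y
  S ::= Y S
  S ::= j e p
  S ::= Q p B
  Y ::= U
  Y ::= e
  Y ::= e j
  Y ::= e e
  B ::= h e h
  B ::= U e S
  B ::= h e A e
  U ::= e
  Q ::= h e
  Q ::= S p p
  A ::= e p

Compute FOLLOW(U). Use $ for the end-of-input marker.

In Y ::= U: U is at the end, add FOLLOW(Y) = { $, e, h, j, p }.
In B ::= U e S: add FIRST(e S) = { e }.
Union: FOLLOW(U) = { $, e, h, j, p }.

{ $, e, h, j, p }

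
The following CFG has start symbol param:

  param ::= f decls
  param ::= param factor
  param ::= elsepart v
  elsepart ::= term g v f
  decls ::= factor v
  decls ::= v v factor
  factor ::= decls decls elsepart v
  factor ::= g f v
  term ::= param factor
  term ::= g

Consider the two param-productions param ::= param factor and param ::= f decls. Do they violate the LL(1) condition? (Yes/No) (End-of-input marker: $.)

Yes

FIRST(param factor) = { f, g } and FIRST(f decls) = { f }.
Both contain f, so the two alternatives are not disjoint — LL(1) conflict.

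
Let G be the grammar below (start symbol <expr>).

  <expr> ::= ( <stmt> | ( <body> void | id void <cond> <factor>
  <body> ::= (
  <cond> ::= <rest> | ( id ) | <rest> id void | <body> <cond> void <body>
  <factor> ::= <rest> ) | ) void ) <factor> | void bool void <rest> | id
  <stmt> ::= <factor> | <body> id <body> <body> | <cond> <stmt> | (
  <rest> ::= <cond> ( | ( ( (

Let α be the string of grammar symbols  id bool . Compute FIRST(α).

{ id }

id is a terminal; add {id} and stop.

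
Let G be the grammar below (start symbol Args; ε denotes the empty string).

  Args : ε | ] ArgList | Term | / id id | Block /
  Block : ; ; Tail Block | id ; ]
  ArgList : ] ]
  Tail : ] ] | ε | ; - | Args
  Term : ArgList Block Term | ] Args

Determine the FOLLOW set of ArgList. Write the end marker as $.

{ $, ;, id }

In Args : ] ArgList: ArgList is at the end, add FOLLOW(Args) = { $, ;, id }.
In Term : ArgList Block Term: add FIRST(Block Term) = { ;, id }.
Union: FOLLOW(ArgList) = { $, ;, id }.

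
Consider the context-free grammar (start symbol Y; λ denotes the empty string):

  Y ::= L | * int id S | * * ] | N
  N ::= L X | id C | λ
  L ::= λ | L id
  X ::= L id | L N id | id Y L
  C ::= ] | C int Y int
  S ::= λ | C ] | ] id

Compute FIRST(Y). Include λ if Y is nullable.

From Y ::= L: add FIRST(L) = { id, λ } (including λ since L is nullable).
Y ::= * int id S contributes {*}.
Y ::= * * ] contributes {*}.
From Y ::= N: add FIRST(N) = { id, λ } (including λ since N is nullable).
Union: FIRST(Y) = { *, id, λ }.

{ *, id, λ }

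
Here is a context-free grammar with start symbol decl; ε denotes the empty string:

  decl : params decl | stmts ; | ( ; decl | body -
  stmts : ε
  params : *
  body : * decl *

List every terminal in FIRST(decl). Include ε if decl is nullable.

{ (, *, ; }

From decl : params decl: add FIRST(params) = { * }.
From decl : stmts ;: stmts nullable, take FIRST(stmts) ∪ {;} = { ; }.
decl : ( ; decl contributes {(}.
From decl : body -: add FIRST(body) = { * }.
Union: FIRST(decl) = { (, *, ; }.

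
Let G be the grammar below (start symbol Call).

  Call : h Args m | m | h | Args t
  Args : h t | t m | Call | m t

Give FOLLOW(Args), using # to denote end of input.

{ m, t }

In Call : h Args m: add FIRST(m) = { m }.
In Call : Args t: add FIRST(t) = { t }.
Union: FOLLOW(Args) = { m, t }.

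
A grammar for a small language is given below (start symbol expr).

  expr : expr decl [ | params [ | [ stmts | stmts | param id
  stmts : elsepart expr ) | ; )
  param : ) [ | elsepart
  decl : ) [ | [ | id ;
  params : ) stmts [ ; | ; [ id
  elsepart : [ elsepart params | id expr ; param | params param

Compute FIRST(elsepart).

elsepart : [ elsepart params contributes {[}.
elsepart : id expr ; param contributes {id}.
From elsepart : params param: add FIRST(params) = { ), ; }.
Union: FIRST(elsepart) = { ), ;, [, id }.

{ ), ;, [, id }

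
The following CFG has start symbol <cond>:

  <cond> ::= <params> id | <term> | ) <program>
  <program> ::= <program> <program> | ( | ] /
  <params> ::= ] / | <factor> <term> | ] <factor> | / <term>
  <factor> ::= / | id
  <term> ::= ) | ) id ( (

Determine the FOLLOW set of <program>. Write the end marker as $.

{ $, (, ] }

In <cond> ::= ) <program>: <program> is at the end, add FOLLOW(<cond>) = { $ }.
In <program> ::= <program> <program>: add FIRST(<program>) = { (, ] }.
In <program> ::= <program> <program>: <program> is at the end, add FOLLOW(<program>) = { $, (, ] }.
Union: FOLLOW(<program>) = { $, (, ] }.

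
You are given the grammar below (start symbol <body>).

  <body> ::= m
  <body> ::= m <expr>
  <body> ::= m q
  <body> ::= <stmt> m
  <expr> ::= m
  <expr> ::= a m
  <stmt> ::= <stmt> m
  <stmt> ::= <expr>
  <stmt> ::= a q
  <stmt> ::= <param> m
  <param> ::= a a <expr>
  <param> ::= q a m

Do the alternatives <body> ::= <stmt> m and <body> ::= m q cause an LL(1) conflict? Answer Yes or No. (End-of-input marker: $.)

Yes

FIRST(<stmt> m) = { a, m, q } and FIRST(m q) = { m }.
Both contain m, so the two alternatives are not disjoint — LL(1) conflict.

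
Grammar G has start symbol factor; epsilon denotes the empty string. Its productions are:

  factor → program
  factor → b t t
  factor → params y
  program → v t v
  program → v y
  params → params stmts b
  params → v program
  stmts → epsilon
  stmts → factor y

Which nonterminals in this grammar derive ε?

{ stmts }

Directly nullable (have an epsilon-production): stmts.
No other nonterminal has a production whose RHS symbols are all nullable.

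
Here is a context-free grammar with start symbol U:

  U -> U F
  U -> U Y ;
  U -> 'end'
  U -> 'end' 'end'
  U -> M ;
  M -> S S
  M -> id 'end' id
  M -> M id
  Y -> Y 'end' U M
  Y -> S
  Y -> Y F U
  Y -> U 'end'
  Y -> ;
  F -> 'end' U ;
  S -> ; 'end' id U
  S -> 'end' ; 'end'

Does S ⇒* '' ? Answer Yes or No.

No

No nonterminal in this grammar is nullable.
No production of S has an RHS whose symbols are all nullable, so S is not nullable.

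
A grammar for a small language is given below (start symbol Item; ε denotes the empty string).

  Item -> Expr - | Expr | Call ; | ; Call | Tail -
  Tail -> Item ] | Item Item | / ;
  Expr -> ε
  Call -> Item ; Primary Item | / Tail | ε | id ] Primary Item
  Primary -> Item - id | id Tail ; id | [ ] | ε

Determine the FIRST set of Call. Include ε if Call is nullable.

{ -, /, ;, ], id, ε }

From Call -> Item ; Primary Item: Item nullable, take FIRST(Item) ∪ {;} = { -, /, ;, ], id }.
Call -> / Tail contributes {/}.
Call -> ε contributes ε.
Call -> id ] Primary Item contributes {id}.
Union: FIRST(Call) = { -, /, ;, ], id, ε }.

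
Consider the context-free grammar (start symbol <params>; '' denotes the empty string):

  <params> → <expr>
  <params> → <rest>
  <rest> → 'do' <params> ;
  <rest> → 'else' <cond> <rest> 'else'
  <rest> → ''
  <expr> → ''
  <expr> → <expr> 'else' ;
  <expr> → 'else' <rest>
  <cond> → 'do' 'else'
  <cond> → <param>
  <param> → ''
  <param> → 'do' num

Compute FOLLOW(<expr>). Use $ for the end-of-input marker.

In <params> → <expr>: <expr> is at the end, add FOLLOW(<params>) = { $, ; }.
In <expr> → <expr> 'else' ;: add FIRST('else' ;) = { 'else' }.
Union: FOLLOW(<expr>) = { $, 'else', ; }.

{ $, 'else', ; }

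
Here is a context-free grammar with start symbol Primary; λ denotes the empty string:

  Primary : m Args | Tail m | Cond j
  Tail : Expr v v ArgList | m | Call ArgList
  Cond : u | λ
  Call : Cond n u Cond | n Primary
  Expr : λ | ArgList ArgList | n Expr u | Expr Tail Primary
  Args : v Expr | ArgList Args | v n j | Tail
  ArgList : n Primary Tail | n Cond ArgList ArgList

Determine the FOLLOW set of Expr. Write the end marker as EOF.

In Tail : Expr v v ArgList: add FIRST(v v ArgList) = { v }.
In Expr : n Expr u: add FIRST(u) = { u }.
In Expr : Expr Tail Primary: add FIRST(Tail Primary) = { m, n, u, v }.
In Args : v Expr: Expr is at the end, add FOLLOW(Args) = { EOF, m, n, u, v }.
Union: FOLLOW(Expr) = { EOF, m, n, u, v }.

{ EOF, m, n, u, v }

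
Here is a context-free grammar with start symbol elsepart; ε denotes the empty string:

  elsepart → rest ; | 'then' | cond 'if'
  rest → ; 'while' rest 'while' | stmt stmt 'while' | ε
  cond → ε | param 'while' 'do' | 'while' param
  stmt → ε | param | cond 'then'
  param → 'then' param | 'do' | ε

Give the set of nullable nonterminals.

Directly nullable (have an ε-production): rest, cond, stmt, param.
No other nonterminal has a production whose RHS symbols are all nullable.

{ cond, param, rest, stmt }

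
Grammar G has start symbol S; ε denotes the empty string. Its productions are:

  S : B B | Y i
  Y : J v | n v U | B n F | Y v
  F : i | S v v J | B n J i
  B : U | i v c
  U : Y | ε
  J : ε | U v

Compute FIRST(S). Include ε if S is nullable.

{ i, n, v, ε }

From S : B B: B, B nullable, take FIRST(B) ∪ FIRST(B) = { i, n, v }; also ε since the whole RHS is nullable.
From S : Y i: add FIRST(Y) = { i, n, v }.
Union: FIRST(S) = { i, n, v, ε }.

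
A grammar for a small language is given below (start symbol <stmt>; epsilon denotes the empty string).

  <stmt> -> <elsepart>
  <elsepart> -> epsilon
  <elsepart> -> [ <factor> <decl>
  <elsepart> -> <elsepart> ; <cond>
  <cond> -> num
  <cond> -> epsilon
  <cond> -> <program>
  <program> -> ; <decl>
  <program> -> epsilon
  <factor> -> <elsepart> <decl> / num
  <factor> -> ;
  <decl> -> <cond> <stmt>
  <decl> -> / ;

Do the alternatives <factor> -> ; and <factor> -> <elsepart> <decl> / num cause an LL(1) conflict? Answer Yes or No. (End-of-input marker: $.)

Yes

FIRST(;) = { ; } and FIRST(<elsepart> <decl> / num) = { /, ;, [, num }.
Both contain ;, so the two alternatives are not disjoint — LL(1) conflict.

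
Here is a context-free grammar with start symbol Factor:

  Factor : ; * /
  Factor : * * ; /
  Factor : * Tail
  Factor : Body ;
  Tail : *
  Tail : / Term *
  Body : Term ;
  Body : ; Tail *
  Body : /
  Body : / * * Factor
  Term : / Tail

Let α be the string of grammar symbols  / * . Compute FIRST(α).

{ / }

/ is a terminal; add {/} and stop.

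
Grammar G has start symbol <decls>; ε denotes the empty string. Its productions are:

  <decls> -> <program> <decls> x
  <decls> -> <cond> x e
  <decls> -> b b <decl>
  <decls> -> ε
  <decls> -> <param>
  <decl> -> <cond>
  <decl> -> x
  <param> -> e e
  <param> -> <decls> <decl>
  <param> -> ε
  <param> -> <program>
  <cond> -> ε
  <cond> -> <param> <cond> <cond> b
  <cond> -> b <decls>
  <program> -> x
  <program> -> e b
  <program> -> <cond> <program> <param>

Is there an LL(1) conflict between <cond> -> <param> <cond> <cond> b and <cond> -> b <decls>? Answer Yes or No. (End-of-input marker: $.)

Yes

FIRST(<param> <cond> <cond> b) = { b, e, x } and FIRST(b <decls>) = { b }.
Both contain b, so the two alternatives are not disjoint — LL(1) conflict.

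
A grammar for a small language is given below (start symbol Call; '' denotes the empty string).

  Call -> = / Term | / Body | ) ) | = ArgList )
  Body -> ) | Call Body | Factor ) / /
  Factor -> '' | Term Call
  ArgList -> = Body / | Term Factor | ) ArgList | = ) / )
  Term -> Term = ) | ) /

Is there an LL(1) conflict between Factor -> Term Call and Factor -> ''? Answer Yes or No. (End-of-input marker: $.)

Yes

FIRST(Term Call) = { ) } and FIRST('') = { '' }.
The second alternative is nullable and FOLLOW(Factor) = { ) } shares ) with FIRST of the first — conflict.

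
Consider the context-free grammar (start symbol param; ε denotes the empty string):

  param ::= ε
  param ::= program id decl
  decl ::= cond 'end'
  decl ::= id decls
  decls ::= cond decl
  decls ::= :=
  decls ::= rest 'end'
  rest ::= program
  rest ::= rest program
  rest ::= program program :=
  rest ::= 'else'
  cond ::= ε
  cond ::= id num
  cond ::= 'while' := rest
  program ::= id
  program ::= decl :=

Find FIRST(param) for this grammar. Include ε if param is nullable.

{ 'end', 'while', id, ε }

param ::= ε contributes ε.
From param ::= program id decl: add FIRST(program) = { 'end', 'while', id }.
Union: FIRST(param) = { 'end', 'while', id, ε }.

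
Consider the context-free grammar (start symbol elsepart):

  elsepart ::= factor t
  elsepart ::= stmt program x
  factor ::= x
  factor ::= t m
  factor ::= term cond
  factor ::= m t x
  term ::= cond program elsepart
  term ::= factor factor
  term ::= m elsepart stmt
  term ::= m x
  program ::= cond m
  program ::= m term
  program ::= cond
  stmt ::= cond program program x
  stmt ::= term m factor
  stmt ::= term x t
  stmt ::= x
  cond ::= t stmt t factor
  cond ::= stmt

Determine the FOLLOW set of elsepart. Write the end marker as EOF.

{ EOF, m, t, x }

elsepart is the start symbol, so EOF ∈ FOLLOW(elsepart).
In term ::= cond program elsepart: elsepart is at the end, add FOLLOW(term) = { m, t, x }.
In term ::= m elsepart stmt: add FIRST(stmt) = { m, t, x }.
Union: FOLLOW(elsepart) = { EOF, m, t, x }.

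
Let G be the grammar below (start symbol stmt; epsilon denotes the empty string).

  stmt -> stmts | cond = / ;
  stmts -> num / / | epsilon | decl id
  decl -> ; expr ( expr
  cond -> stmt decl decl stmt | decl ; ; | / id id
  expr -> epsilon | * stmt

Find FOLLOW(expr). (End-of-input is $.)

In decl -> ; expr ( expr: add FIRST(( expr) = { ( }.
In decl -> ; expr ( expr: expr is at the end, add FOLLOW(decl) = { /, ;, =, id, num }.
Union: FOLLOW(expr) = { (, /, ;, =, id, num }.

{ (, /, ;, =, id, num }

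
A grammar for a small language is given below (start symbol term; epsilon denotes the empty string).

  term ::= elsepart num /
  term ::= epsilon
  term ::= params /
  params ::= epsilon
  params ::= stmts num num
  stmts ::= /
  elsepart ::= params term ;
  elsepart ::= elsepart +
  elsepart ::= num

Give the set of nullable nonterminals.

{ params, term }

Directly nullable (have an epsilon-production): term, params.
No other nonterminal has a production whose RHS symbols are all nullable.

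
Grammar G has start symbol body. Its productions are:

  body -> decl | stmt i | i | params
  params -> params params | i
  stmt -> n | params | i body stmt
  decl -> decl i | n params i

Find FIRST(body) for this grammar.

From body -> decl: add FIRST(decl) = { n }.
From body -> stmt i: add FIRST(stmt) = { i, n }.
body -> i contributes {i}.
From body -> params: add FIRST(params) = { i }.
Union: FIRST(body) = { i, n }.

{ i, n }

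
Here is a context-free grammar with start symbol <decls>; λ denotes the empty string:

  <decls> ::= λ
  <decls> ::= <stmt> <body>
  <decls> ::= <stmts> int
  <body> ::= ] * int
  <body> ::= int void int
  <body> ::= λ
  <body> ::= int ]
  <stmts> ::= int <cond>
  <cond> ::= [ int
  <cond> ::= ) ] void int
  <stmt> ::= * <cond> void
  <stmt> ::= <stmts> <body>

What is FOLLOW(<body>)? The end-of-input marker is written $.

In <decls> ::= <stmt> <body>: <body> is at the end, add FOLLOW(<decls>) = { $ }.
In <stmt> ::= <stmts> <body>: <body> is at the end, add FOLLOW(<stmt>) = { $, ], int }.
Union: FOLLOW(<body>) = { $, ], int }.

{ $, ], int }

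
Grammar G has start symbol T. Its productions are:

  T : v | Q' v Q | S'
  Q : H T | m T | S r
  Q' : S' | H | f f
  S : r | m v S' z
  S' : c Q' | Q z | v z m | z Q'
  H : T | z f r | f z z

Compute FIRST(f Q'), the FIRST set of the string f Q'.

{ f }

f is a terminal; add {f} and stop.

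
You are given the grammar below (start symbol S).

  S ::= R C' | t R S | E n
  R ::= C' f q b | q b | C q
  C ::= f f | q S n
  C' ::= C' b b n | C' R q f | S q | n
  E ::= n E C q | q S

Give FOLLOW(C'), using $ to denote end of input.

In S ::= R C': C' is at the end, add FOLLOW(S) = { $, f, n, q }.
In R ::= C' f q b: add FIRST(f q b) = { f }.
In C' ::= C' b b n: add FIRST(b b n) = { b }.
In C' ::= C' R q f: add FIRST(R q f) = { f, n, q, t }.
Union: FOLLOW(C') = { $, b, f, n, q, t }.

{ $, b, f, n, q, t }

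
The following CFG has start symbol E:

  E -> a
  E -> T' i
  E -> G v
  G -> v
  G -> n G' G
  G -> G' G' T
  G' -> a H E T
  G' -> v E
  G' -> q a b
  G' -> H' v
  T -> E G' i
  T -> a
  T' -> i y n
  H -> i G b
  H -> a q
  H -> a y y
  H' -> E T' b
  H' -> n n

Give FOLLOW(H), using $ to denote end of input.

{ a, i, n, q, v }

In G' -> a H E T: add FIRST(E T) = { a, i, n, q, v }.
Union: FOLLOW(H) = { a, i, n, q, v }.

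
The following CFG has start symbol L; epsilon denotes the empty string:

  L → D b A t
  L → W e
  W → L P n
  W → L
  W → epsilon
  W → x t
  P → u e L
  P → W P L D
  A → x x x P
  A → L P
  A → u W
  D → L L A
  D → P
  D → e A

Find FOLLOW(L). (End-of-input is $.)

L is the start symbol, so $ ∈ FOLLOW(L).
In W → L P n: add FIRST(P n) = { e, u, x }.
In W → L: L is at the end, add FOLLOW(W) = { b, e, n, t, u, x }.
In P → u e L: L is at the end, add FOLLOW(P) = { b, e, n, t, u, x }.
In P → W P L D: add FIRST(D) = { e, u, x }.
In A → L P: add FIRST(P) = { e, u, x }.
In D → L L A: add FIRST(L A) = { e, u, x }.
In D → L L A: add FIRST(A) = { e, u, x }.
Union: FOLLOW(L) = { $, b, e, n, t, u, x }.

{ $, b, e, n, t, u, x }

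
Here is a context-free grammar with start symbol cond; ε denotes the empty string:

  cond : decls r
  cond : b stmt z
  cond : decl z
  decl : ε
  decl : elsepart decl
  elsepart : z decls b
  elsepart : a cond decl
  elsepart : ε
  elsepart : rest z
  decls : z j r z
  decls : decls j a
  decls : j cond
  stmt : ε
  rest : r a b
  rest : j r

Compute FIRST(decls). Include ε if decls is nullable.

decls : z j r z contributes {z}.
From decls : decls j a: add FIRST(decls) = { j, z }.
decls : j cond contributes {j}.
Union: FIRST(decls) = { j, z }.

{ j, z }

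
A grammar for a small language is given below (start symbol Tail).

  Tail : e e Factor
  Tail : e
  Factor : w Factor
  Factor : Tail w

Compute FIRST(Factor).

{ e, w }

Factor : w Factor contributes {w}.
From Factor : Tail w: add FIRST(Tail) = { e }.
Union: FIRST(Factor) = { e, w }.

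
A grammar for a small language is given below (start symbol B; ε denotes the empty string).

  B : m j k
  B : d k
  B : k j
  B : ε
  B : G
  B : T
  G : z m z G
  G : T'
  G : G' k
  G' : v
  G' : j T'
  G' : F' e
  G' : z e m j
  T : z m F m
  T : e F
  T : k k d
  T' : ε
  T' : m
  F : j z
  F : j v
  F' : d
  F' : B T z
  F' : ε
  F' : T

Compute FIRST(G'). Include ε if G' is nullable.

G' : v contributes {v}.
G' : j T' contributes {j}.
From G' : F' e: F' nullable, take FIRST(F') ∪ {e} = { d, e, j, k, m, v, z }.
G' : z e m j contributes {z}.
Union: FIRST(G') = { d, e, j, k, m, v, z }.

{ d, e, j, k, m, v, z }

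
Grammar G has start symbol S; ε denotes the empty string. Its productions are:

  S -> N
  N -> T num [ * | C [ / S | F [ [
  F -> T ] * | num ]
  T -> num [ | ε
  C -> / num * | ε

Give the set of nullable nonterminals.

Directly nullable (have an ε-production): T, C.
No other nonterminal has a production whose RHS symbols are all nullable.

{ C, T }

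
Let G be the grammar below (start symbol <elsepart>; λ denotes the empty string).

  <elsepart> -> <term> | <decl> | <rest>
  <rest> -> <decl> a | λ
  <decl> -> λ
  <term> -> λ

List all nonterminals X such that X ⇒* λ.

Directly nullable (have an λ-production): <rest>, <decl>, <term>.
<elsepart> -> <term> with every symbol nullable, so <elsepart> is nullable.

{ <decl>, <elsepart>, <rest>, <term> }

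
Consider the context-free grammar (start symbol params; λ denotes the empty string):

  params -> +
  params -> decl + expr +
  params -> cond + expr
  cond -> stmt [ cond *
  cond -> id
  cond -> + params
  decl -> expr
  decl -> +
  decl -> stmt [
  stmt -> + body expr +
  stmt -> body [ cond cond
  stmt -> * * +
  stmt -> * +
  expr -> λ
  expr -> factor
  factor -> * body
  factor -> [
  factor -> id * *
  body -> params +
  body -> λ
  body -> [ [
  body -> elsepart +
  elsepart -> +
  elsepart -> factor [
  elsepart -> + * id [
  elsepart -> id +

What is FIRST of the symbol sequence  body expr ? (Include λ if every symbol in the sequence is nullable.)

{ *, +, [, id, λ }

Add FIRST(body)\{λ} = { *, +, [, id }; body is nullable, continue.
Add FIRST(expr)\{λ} = { *, [, id }; expr is nullable, continue.
Every symbol is nullable, so include λ.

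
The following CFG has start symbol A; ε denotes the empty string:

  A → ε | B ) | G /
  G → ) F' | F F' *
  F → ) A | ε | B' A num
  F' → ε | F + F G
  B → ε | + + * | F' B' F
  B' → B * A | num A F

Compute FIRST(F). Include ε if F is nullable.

{ ), *, +, num, ε }

F → ) A contributes {)}.
F → ε contributes ε.
From F → B' A num: add FIRST(B') = { ), *, +, num }.
Union: FIRST(F) = { ), *, +, num, ε }.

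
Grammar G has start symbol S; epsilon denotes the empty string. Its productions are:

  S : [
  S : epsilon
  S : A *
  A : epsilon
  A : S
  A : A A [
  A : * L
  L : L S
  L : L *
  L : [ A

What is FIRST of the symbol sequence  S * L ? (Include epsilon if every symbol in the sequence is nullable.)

{ *, [ }

Add FIRST(S)\{epsilon} = { *, [ }; S is nullable, continue.
* is a terminal; add {*} and stop.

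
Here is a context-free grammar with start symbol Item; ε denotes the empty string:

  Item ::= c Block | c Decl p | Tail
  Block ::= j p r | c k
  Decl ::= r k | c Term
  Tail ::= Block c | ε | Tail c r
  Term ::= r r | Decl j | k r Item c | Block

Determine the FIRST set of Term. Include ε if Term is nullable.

{ c, j, k, r }

Term ::= r r contributes {r}.
From Term ::= Decl j: add FIRST(Decl) = { c, r }.
Term ::= k r Item c contributes {k}.
From Term ::= Block: add FIRST(Block) = { c, j }.
Union: FIRST(Term) = { c, j, k, r }.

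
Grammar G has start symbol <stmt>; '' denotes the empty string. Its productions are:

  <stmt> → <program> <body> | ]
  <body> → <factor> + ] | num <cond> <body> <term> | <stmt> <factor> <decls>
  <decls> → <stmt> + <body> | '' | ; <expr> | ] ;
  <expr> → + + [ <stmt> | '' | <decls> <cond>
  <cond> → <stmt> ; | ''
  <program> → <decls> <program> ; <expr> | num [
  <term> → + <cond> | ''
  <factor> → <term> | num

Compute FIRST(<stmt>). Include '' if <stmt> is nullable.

{ ;, ], num }

From <stmt> → <program> <body>: add FIRST(<program>) = { ;, ], num }.
<stmt> → ] contributes {]}.
Union: FIRST(<stmt>) = { ;, ], num }.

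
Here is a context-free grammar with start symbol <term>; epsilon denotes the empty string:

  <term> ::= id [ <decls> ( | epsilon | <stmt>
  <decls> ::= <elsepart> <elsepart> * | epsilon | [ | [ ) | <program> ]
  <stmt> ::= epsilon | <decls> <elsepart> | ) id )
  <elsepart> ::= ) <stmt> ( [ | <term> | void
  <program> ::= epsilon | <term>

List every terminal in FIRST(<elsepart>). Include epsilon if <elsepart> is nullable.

<elsepart> ::= ) <stmt> ( [ contributes {)}.
From <elsepart> ::= <term>: add FIRST(<term>) = { ), *, [, ], id, void, epsilon } (including epsilon since <term> is nullable).
<elsepart> ::= void contributes {void}.
Union: FIRST(<elsepart>) = { ), *, [, ], id, void, epsilon }.

{ ), *, [, ], id, void, epsilon }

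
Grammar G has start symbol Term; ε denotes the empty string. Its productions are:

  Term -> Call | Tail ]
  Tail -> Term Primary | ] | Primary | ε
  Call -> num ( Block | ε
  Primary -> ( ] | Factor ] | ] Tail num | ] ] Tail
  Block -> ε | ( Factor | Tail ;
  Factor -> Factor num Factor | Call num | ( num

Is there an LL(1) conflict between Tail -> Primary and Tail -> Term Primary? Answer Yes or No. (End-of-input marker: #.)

FIRST(Primary) = { (, ], num } and FIRST(Term Primary) = { (, ], num }.
Both contain (, so the two alternatives are not disjoint — LL(1) conflict.

Yes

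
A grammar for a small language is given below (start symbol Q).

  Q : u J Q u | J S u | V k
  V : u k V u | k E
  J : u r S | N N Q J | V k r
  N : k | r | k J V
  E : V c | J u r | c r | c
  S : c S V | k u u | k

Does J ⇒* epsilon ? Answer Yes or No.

No nonterminal in this grammar is nullable.
No production of J has an RHS whose symbols are all nullable, so J is not nullable.

No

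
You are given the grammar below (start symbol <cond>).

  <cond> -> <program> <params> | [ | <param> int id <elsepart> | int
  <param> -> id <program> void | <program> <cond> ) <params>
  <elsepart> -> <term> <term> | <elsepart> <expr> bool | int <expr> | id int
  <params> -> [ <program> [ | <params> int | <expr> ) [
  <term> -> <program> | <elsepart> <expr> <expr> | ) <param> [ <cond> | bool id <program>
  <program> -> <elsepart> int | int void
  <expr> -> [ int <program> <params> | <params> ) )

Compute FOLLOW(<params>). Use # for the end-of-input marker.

{ #, ), [, bool, id, int }

In <cond> -> <program> <params>: <params> is at the end, add FOLLOW(<cond>) = { #, ), [, bool, id, int }.
In <param> -> <program> <cond> ) <params>: <params> is at the end, add FOLLOW(<param>) = { [, int }.
In <params> -> <params> int: add FIRST(int) = { int }.
In <expr> -> [ int <program> <params>: <params> is at the end, add FOLLOW(<expr>) = { #, ), [, bool, id, int }.
In <expr> -> <params> ) ): add FIRST() )) = { ) }.
Union: FOLLOW(<params>) = { #, ), [, bool, id, int }.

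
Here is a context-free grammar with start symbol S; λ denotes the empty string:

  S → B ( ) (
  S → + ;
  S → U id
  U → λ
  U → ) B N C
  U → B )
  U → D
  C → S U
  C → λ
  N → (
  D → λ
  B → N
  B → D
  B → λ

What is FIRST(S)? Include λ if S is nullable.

From S → B ( ) (: B nullable, take FIRST(B) ∪ {(} = { ( }.
S → + ; contributes {+}.
From S → U id: U nullable, take FIRST(U) ∪ {id} = { (, ), id }.
Union: FIRST(S) = { (, ), +, id }.

{ (, ), +, id }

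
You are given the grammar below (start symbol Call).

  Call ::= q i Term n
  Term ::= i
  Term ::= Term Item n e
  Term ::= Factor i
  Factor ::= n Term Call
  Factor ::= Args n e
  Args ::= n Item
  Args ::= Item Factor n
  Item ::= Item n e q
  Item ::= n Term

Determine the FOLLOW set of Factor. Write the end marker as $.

{ i, n }

In Term ::= Factor i: add FIRST(i) = { i }.
In Args ::= Item Factor n: add FIRST(n) = { n }.
Union: FOLLOW(Factor) = { i, n }.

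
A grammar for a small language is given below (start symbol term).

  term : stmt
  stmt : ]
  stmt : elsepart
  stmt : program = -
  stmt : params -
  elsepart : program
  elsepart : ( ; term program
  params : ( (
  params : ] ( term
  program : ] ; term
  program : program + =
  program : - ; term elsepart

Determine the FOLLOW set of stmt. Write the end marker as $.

In term : stmt: stmt is at the end, add FOLLOW(term) = { $, (, +, -, =, ] }.
Union: FOLLOW(stmt) = { $, (, +, -, =, ] }.

{ $, (, +, -, =, ] }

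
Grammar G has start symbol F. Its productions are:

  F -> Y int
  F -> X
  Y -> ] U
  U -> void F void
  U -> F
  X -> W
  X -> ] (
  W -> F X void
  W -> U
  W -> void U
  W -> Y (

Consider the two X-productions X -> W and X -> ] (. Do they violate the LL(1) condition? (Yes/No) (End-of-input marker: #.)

FIRST(W) = { ], void } and FIRST(] () = { ] }.
Both contain ], so the two alternatives are not disjoint — LL(1) conflict.

Yes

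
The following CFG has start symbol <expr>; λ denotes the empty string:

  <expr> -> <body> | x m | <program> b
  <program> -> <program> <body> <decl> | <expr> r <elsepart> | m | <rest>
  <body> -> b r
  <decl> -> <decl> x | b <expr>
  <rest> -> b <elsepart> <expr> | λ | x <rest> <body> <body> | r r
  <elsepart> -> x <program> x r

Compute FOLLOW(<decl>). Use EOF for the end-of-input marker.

{ b, x }

In <program> -> <program> <body> <decl>: <decl> is at the end, add FOLLOW(<program>) = { b, x }.
In <decl> -> <decl> x: add FIRST(x) = { x }.
Union: FOLLOW(<decl>) = { b, x }.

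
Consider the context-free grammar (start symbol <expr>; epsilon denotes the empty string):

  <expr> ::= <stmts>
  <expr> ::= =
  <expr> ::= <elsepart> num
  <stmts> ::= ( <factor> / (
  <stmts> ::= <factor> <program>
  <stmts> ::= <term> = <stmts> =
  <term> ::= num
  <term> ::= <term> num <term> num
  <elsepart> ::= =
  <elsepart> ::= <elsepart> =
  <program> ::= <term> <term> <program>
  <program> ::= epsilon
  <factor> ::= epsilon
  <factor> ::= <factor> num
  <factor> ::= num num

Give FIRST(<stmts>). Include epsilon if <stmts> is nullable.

<stmts> ::= ( <factor> / ( contributes {(}.
From <stmts> ::= <factor> <program>: <factor>, <program> nullable, take FIRST(<factor>) ∪ FIRST(<program>) = { num }; also epsilon since the whole RHS is nullable.
From <stmts> ::= <term> = <stmts> =: add FIRST(<term>) = { num }.
Union: FIRST(<stmts>) = { (, num, epsilon }.

{ (, num, epsilon }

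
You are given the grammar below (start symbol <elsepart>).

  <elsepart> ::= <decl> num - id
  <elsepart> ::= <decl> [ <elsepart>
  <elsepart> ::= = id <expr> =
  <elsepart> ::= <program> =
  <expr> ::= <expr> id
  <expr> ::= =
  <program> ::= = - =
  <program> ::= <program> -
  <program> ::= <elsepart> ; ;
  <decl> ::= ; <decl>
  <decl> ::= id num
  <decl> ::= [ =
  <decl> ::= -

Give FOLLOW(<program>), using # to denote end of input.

In <elsepart> ::= <program> =: add FIRST(=) = { = }.
In <program> ::= <program> -: add FIRST(-) = { - }.
Union: FOLLOW(<program>) = { -, = }.

{ -, = }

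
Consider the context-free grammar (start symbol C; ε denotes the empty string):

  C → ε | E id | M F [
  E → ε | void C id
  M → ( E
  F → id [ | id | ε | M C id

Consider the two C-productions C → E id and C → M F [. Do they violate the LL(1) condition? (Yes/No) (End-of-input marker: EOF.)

FIRST(E id) = { id, void } and FIRST(M F [) = { ( }.
The FIRST sets are disjoint and neither alternative is nullable — no conflict.

No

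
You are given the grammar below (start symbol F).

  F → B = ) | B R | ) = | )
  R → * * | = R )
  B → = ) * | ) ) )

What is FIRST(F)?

From F → B = ): add FIRST(B) = { ), = }.
From F → B R: add FIRST(B) = { ), = }.
F → ) = contributes {)}.
F → ) contributes {)}.
Union: FIRST(F) = { ), = }.

{ ), = }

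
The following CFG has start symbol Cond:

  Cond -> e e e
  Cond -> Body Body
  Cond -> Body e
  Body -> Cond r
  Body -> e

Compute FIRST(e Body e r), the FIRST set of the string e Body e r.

{ e }

e is a terminal; add {e} and stop.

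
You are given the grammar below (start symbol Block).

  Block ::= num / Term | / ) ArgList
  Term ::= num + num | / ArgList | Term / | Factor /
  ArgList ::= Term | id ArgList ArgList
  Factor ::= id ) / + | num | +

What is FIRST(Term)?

Term ::= num + num contributes {num}.
Term ::= / ArgList contributes {/}.
From Term ::= Term /: add FIRST(Term) = { +, /, id, num }.
From Term ::= Factor /: add FIRST(Factor) = { +, id, num }.
Union: FIRST(Term) = { +, /, id, num }.

{ +, /, id, num }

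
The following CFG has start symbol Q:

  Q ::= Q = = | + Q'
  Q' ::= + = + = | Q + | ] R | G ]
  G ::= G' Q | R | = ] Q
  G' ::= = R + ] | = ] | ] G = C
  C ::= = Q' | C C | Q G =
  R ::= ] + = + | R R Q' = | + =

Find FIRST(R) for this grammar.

{ +, ] }

R ::= ] + = + contributes {]}.
From R ::= R R Q' =: add FIRST(R) = { +, ] }.
R ::= + = contributes {+}.
Union: FIRST(R) = { +, ] }.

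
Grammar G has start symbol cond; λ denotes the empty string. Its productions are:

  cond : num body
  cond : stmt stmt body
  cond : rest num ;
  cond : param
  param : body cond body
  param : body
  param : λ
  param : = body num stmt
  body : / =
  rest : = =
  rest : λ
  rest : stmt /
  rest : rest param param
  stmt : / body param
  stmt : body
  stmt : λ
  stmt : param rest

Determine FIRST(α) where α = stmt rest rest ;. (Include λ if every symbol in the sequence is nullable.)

Add FIRST(stmt)\{λ} = { /, = }; stmt is nullable, continue.
Add FIRST(rest)\{λ} = { /, = }; rest is nullable, continue.
Add FIRST(rest)\{λ} = { /, = }; rest is nullable, continue.
; is a terminal; add {;} and stop.

{ /, ;, = }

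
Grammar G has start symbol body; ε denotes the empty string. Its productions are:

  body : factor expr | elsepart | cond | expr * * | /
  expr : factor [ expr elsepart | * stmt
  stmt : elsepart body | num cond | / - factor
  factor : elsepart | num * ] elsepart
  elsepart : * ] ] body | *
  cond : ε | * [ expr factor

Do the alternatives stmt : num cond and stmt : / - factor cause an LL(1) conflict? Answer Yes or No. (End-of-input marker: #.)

No

FIRST(num cond) = { num } and FIRST(/ - factor) = { / }.
The FIRST sets are disjoint and neither alternative is nullable — no conflict.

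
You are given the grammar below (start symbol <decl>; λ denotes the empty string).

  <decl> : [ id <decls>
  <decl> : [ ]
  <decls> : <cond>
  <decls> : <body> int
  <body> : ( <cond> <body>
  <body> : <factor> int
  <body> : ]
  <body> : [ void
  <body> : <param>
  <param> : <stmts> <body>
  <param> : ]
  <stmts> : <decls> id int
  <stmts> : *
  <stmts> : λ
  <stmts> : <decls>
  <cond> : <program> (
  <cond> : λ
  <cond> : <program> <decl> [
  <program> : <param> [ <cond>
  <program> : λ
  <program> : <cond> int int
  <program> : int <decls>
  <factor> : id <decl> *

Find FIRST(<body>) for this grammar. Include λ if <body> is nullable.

<body> : ( <cond> <body> contributes {(}.
From <body> : <factor> int: add FIRST(<factor>) = { id }.
<body> : ] contributes {]}.
<body> : [ void contributes {[}.
From <body> : <param>: add FIRST(<param>) = { (, *, [, ], id, int }.
Union: FIRST(<body>) = { (, *, [, ], id, int }.

{ (, *, [, ], id, int }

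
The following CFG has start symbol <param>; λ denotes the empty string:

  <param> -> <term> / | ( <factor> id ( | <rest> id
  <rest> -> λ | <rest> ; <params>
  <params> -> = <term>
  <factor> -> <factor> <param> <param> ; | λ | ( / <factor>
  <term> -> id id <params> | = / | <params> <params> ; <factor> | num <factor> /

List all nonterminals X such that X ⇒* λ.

Directly nullable (have an λ-production): <rest>, <factor>.
No other nonterminal has a production whose RHS symbols are all nullable.

{ <factor>, <rest> }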